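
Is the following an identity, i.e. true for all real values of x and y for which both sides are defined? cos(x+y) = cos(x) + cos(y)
No, this is NOT an identity.

Claim: cos(x+y) = cos(x) + cos(y).
Test a specific point where both sides are defined: x = -π/4, y = 2π/3.
LHS = cos(x+y) ≈ 0.2588
RHS = cos(x) + cos(y) ≈ 0.2071
Since 0.2588 ≠ 0.2071, the equation fails at this point, so it cannot hold for all real values of x and y for which both sides are defined.
The correct expansion is cos(x+y) = cos(x)cos(y) - sin(x)sin(y); cosine is not additive.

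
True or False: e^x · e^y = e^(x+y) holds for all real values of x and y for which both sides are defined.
Claim: e^x · e^y = e^(x+y).
Reasoning: This is the law of exponents for a common base: multiplying powers adds exponents. E.g. from the series, (Σ x^j/j!)(Σ y^k/k!) = Σ_m (Σ_{j+k=m} x^j y^k/(j!k!)) = Σ_m (x+y)^m/m! by the binomial theorem.
So the two sides agree for all real values of x and y for which both sides are defined.

Conclusion: True.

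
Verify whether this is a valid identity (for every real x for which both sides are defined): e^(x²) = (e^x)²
Claim: e^(x²) = (e^x)².
Test a specific point where both sides are defined: x = 1.
LHS = e^(x²) ≈ 2.7183
RHS = (e^x)² ≈ 7.3891
Since 2.7183 ≠ 7.3891, the equation fails at this point, so it cannot hold for every real x for which both sides are defined.
(e^x)² = e^(2x), and 2x ≠ x² in general.

Conclusion: No, this is NOT an identity.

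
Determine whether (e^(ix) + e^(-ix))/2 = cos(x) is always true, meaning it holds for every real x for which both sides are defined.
Yes, this is an identity.

Claim: (e^(ix) + e^(-ix))/2 = cos(x).
Reasoning: By Euler's formula e^(ix) = cos(x) + i·sin(x) and e^(-ix) = cos(x) - i·sin(x). Adding cancels the sine terms: e^(ix) + e^(-ix) = 2cos(x); divide by 2.
So the two sides agree for every real x for which both sides are defined.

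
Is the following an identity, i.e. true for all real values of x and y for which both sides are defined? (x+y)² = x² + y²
Claim: (x+y)² = x² + y².
Test a specific point where both sides are defined: x = 1/2, y = 2.
LHS = (x+y)² ≈ 6.2500
RHS = x² + y² ≈ 4.2500
Since 6.2500 ≠ 4.2500, the equation fails at this point, so it cannot hold for all real values of x and y for which both sides are defined.
The correct expansion is (x+y)² = x² + 2xy + y²; the cross term 2xy is missing.

Conclusion: No, this is NOT an identity.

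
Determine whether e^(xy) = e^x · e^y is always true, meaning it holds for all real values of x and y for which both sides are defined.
Claim: e^(xy) = e^x · e^y.
Test a specific point where both sides are defined: x = 3/2, y = -3.
LHS = e^(xy) ≈ 0.0111
RHS = e^x · e^y ≈ 0.2231
Since 0.0111 ≠ 0.2231, the equation fails at this point, so it cannot hold for all real values of x and y for which both sides are defined.
e^x · e^y = e^(x+y), not e^(xy).

Conclusion: No, this is NOT an identity.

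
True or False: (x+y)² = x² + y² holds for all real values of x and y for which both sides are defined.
False.

Claim: (x+y)² = x² + y².
Test a specific point where both sides are defined: x = 2, y = 2.
LHS = (x+y)² ≈ 16.0000
RHS = x² + y² ≈ 8.0000
Since 16.0000 ≠ 8.0000, the equation fails at this point, so it cannot hold for all real values of x and y for which both sides are defined.
The correct expansion is (x+y)² = x² + 2xy + y²; the cross term 2xy is missing.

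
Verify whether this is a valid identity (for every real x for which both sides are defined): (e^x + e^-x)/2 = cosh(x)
Yes, this is an identity.

Claim: (e^x + e^-x)/2 = cosh(x).
Reasoning: This is exactly the definition of the hyperbolic cosine: cosh(x) := (e^x + e^-x)/2.
So the two sides agree for every real x for which both sides are defined.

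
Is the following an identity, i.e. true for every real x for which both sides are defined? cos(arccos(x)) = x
Claim: cos(arccos(x)) = x.
Reasoning: For -1 ≤ x ≤ 1 (where arccos is defined), arccos(x) is by definition an angle whose cosine equals x. Taking the cosine of that angle returns x. (Note the other order, arccos(cos x) = x, is NOT an identity.)
So the two sides agree for every real x for which both sides are defined.

Conclusion: Yes, this is an identity.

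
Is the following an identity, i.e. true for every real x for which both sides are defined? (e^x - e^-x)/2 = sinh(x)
Claim: (e^x - e^-x)/2 = sinh(x).
Reasoning: This is exactly the definition of the hyperbolic sine: sinh(x) := (e^x - e^-x)/2.
So the two sides agree for every real x for which both sides are defined.

Conclusion: Yes, this is an identity.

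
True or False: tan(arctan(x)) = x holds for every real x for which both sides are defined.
True.

Claim: tan(arctan(x)) = x.
Reasoning: For every real x, arctan(x) is by definition the angle in (-π/2, π/2) whose tangent equals x. Taking the tangent of that angle returns x.
So the two sides agree for every real x for which both sides are defined.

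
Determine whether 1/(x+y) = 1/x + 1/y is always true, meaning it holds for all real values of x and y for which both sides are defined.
No, this is NOT an identity.

Claim: 1/(x+y) = 1/x + 1/y.
Test a specific point where both sides are defined: x = 2, y = 4.
LHS = 1/(x+y) ≈ 0.1667
RHS = 1/x + 1/y ≈ 0.7500
Since 0.1667 ≠ 0.7500, the equation fails at this point, so it cannot hold for all real values of x and y for which both sides are defined.
1/x + 1/y = (x+y)/(xy), which is not 1/(x+y).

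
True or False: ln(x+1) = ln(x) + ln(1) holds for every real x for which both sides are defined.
Claim: ln(x+1) = ln(x) + ln(1).
Test a specific point where both sides are defined: x = 2.
LHS = ln(x+1) ≈ 1.0986
RHS = ln(x) + ln(1) ≈ 0.6931
Since 1.0986 ≠ 0.6931, the equation fails at this point, so it cannot hold for every real x for which both sides are defined.
ln(1) = 0, so the right side is just ln(x), which differs from ln(x+1).

Conclusion: False.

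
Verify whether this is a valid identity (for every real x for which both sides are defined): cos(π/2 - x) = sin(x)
Yes, this is an identity.

Claim: cos(π/2 - x) = sin(x).
Reasoning: Use cos(u - v) = cos(u)cos(v) + sin(u)sin(v) with u = π/2, v = x: cos(π/2)cos(x) + sin(π/2)sin(x) = 0·cos(x) + 1·sin(x) = sin(x).
So the two sides agree for every real x for which both sides are defined.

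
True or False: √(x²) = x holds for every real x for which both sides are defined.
False.

Claim: √(x²) = x.
Test a specific point where both sides are defined: x = -2.
LHS = √(x²) ≈ 2.0000
RHS = x ≈ -2.0000
Since 2.0000 ≠ -2.0000, the equation fails at this point, so it cannot hold for every real x for which both sides are defined.
√(x²) = |x|, which differs from x whenever x < 0 (both sides are defined for every real x).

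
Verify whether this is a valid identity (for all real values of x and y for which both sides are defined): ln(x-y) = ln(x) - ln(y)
No, this is NOT an identity.

Claim: ln(x-y) = ln(x) - ln(y).
Test a specific point where both sides are defined: x = 5, y = 3/2.
LHS = ln(x-y) ≈ 1.2528
RHS = ln(x) - ln(y) ≈ 1.2040
Since 1.2528 ≠ 1.2040, the equation fails at this point, so it cannot hold for all real values of x and y for which both sides are defined.
ln(x) - ln(y) = ln(x/y), not ln(x-y).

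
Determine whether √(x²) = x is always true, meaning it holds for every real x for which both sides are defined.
Claim: √(x²) = x.
Test a specific point where both sides are defined: x = -2.
LHS = √(x²) ≈ 2.0000
RHS = x ≈ -2.0000
Since 2.0000 ≠ -2.0000, the equation fails at this point, so it cannot hold for every real x for which both sides are defined.
√(x²) = |x|, which differs from x whenever x < 0 (both sides are defined for every real x).

Conclusion: No, this is NOT an identity.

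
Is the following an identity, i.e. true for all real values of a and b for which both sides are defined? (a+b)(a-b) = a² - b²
Claim: (a+b)(a-b) = a² - b².
Reasoning: Expand: (a+b)(a-b) = a² - ab + ba - b² = a² - b² (the cross terms cancel).
So the two sides agree for all real values of a and b for which both sides are defined.

Conclusion: Yes, this is an identity.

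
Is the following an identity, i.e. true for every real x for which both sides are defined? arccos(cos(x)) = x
No, this is NOT an identity.

Claim: arccos(cos(x)) = x.
Test a specific point where both sides are defined: x = -π/6.
LHS = arccos(cos(x)) ≈ 0.5236
RHS = x ≈ -0.5236
Since 0.5236 ≠ -0.5236, the equation fails at this point, so it cannot hold for every real x for which both sides are defined.
arccos only returns values in [0, π], so arccos(cos(x)) = x holds only for x in that interval, not for all real x.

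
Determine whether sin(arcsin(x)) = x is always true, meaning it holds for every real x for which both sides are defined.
Yes, this is an identity.

Claim: sin(arcsin(x)) = x.
Reasoning: For -1 ≤ x ≤ 1 (where arcsin is defined), arcsin(x) is by definition an angle whose sine equals x. Taking the sine of that angle returns x. (Note the other order, arcsin(sin x) = x, is NOT an identity.)
So the two sides agree for every real x for which both sides are defined.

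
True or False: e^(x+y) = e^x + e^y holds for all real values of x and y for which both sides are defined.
False.

Claim: e^(x+y) = e^x + e^y.
Test a specific point where both sides are defined: x = -2, y = -1.
LHS = e^(x+y) ≈ 0.0498
RHS = e^x + e^y ≈ 0.5032
Since 0.0498 ≠ 0.5032, the equation fails at this point, so it cannot hold for all real values of x and y for which both sides are defined.
The correct rule is e^(x+y) = e^x · e^y (a product, not a sum).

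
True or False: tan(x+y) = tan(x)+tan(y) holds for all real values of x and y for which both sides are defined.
False.

Claim: tan(x+y) = tan(x)+tan(y).
Test a specific point where both sides are defined: x = -π/3, y = π/6.
LHS = tan(x+y) ≈ -0.5774
RHS = tan(x)+tan(y) ≈ -1.1547
Since -0.5774 ≠ -1.1547, the equation fails at this point, so it cannot hold for all real values of x and y for which both sides are defined.
The correct formula is tan(x+y) = (tan(x) + tan(y))/(1 - tan(x)tan(y)).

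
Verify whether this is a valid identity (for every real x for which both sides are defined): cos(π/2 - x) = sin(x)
Yes, this is an identity.

Claim: cos(π/2 - x) = sin(x).
Reasoning: Use cos(u - v) = cos(u)cos(v) + sin(u)sin(v) with u = π/2, v = x: cos(π/2)cos(x) + sin(π/2)sin(x) = 0·cos(x) + 1·sin(x) = sin(x).
So the two sides agree for every real x for which both sides are defined.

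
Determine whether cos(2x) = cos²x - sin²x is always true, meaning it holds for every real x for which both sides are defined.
Claim: cos(2x) = cos²x - sin²x.
Reasoning: Put y = x in the addition formula cos(x+y) = cos(x)cos(y) - sin(x)sin(y): cos(2x) = cos²x - sin²x.
So the two sides agree for every real x for which both sides are defined.

Conclusion: Yes, this is an identity.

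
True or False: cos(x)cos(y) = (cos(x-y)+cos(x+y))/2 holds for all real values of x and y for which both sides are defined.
Claim: cos(x)cos(y) = (cos(x-y)+cos(x+y))/2.
Reasoning: cos(x-y) = cos(x)cos(y) + sin(x)sin(y) and cos(x+y) = cos(x)cos(y) - sin(x)sin(y). Adding, cos(x-y) + cos(x+y) = 2cos(x)cos(y); divide by 2.
So the two sides agree for all real values of x and y for which both sides are defined.

Conclusion: True.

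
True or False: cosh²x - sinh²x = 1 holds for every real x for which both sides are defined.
True.

Claim: cosh²x - sinh²x = 1.
Reasoning: With cosh(x) = (e^x + e^-x)/2 and sinh(x) = (e^x - e^-x)/2: cosh²x = (e^(2x) + 2 + e^(-2x))/4 and sinh²x = (e^(2x) - 2 + e^(-2x))/4. Subtracting leaves 4/4 = 1.
So the two sides agree for every real x for which both sides are defined.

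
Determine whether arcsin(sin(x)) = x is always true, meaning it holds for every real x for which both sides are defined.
Claim: arcsin(sin(x)) = x.
Test a specific point where both sides are defined: x = 3π/4.
LHS = arcsin(sin(x)) ≈ 0.7854
RHS = x ≈ 2.3562
Since 0.7854 ≠ 2.3562, the equation fails at this point, so it cannot hold for every real x for which both sides are defined.
arcsin only returns values in [-π/2, π/2], so arcsin(sin(x)) = x holds only for x in that interval, not for all real x.

Conclusion: No, this is NOT an identity.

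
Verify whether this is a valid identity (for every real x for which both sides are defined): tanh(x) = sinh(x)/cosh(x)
Claim: tanh(x) = sinh(x)/cosh(x).
Reasoning: tanh(x) is defined as sinh(x)/cosh(x) = (e^x - e^-x)/(e^x + e^-x); cosh(x) ≥ 1 is never zero, so this holds for every real x.
So the two sides agree for every real x for which both sides are defined.

Conclusion: Yes, this is an identity.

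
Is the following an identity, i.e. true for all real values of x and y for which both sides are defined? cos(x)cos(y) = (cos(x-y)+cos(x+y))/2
Claim: cos(x)cos(y) = (cos(x-y)+cos(x+y))/2.
Reasoning: cos(x-y) = cos(x)cos(y) + sin(x)sin(y) and cos(x+y) = cos(x)cos(y) - sin(x)sin(y). Adding, cos(x-y) + cos(x+y) = 2cos(x)cos(y); divide by 2.
So the two sides agree for all real values of x and y for which both sides are defined.

Conclusion: Yes, this is an identity.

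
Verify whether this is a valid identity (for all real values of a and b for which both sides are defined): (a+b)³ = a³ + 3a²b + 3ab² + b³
Yes, this is an identity.

Claim: (a+b)³ = a³ + 3a²b + 3ab² + b³.
Reasoning: (a+b)³ = (a+b)(a+b)² = (a+b)(a² + 2ab + b²) = a³ + 2a²b + ab² + a²b + 2ab² + b³ = a³ + 3a²b + 3ab² + b³.
So the two sides agree for all real values of a and b for which both sides are defined.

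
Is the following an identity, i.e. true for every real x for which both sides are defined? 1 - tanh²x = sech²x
Yes, this is an identity.

Claim: 1 - tanh²x = sech²x.
Reasoning: Divide cosh²x - sinh²x = 1 through by cosh²x (never zero): 1 - tanh²x = 1/cosh²x = sech²x.
So the two sides agree for every real x for which both sides are defined.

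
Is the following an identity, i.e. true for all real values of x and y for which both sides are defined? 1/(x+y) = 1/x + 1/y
Claim: 1/(x+y) = 1/x + 1/y.
Test a specific point where both sides are defined: x = 3/2, y = 3.
LHS = 1/(x+y) ≈ 0.2222
RHS = 1/x + 1/y ≈ 1.0000
Since 0.2222 ≠ 1.0000, the equation fails at this point, so it cannot hold for all real values of x and y for which both sides are defined.
1/x + 1/y = (x+y)/(xy), which is not 1/(x+y).

Conclusion: No, this is NOT an identity.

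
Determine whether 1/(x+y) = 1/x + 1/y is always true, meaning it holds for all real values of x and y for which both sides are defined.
No, this is NOT an identity.

Claim: 1/(x+y) = 1/x + 1/y.
Test a specific point where both sides are defined: x = 4, y = 5.
LHS = 1/(x+y) ≈ 0.1111
RHS = 1/x + 1/y ≈ 0.4500
Since 0.1111 ≠ 0.4500, the equation fails at this point, so it cannot hold for all real values of x and y for which both sides are defined.
1/x + 1/y = (x+y)/(xy), which is not 1/(x+y).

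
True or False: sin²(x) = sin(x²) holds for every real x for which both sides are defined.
False.

Claim: sin²(x) = sin(x²).
Test a specific point where both sides are defined: x = π/6.
LHS = sin²(x) ≈ 0.2500
RHS = sin(x²) ≈ 0.2707
Since 0.2500 ≠ 0.2707, the equation fails at this point, so it cannot hold for every real x for which both sides are defined.
sin²(x) means (sin x)², squaring the output; sin(x²) squares the input. These are different functions.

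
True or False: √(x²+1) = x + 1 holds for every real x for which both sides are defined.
False.

Claim: √(x²+1) = x + 1.
Test a specific point where both sides are defined: x = -3.
LHS = √(x²+1) ≈ 3.1623
RHS = x + 1 ≈ -2.0000
Since 3.1623 ≠ -2.0000, the equation fails at this point, so it cannot hold for every real x for which both sides are defined.
(x+1)² = x² + 2x + 1 ≠ x² + 1 unless x = 0.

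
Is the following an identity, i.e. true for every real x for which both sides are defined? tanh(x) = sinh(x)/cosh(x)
Claim: tanh(x) = sinh(x)/cosh(x).
Reasoning: tanh(x) is defined as sinh(x)/cosh(x) = (e^x - e^-x)/(e^x + e^-x); cosh(x) ≥ 1 is never zero, so this holds for every real x.
So the two sides agree for every real x for which both sides are defined.

Conclusion: Yes, this is an identity.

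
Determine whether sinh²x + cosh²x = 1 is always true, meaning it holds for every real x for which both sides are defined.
No, this is NOT an identity.

Claim: sinh²x + cosh²x = 1.
Test a specific point where both sides are defined: x = 1.
LHS = sinh²x + cosh²x ≈ 3.7622
RHS = 1 ≈ 1.0000
Since 3.7622 ≠ 1.0000, the equation fails at this point, so it cannot hold for every real x for which both sides are defined.
The correct hyperbolic identity is cosh²x - sinh²x = 1 (a difference); the sum sinh²x + cosh²x equals cosh(2x).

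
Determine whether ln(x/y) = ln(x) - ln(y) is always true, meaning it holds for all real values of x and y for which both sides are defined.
Yes, this is an identity.

Claim: ln(x/y) = ln(x) - ln(y).
Reasoning: Both sides are simultaneously defined only when x, y > 0. Write x = e^p, y = e^q. Then x/y = e^(p-q), so ln(x/y) = p - q = ln(x) - ln(y).
So the two sides agree for all real values of x and y for which both sides are defined.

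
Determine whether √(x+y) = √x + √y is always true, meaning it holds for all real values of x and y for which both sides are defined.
No, this is NOT an identity.

Claim: √(x+y) = √x + √y.
Test a specific point where both sides are defined: x = 5, y = 3.
LHS = √(x+y) ≈ 2.8284
RHS = √x + √y ≈ 3.9681
Since 2.8284 ≠ 3.9681, the equation fails at this point, so it cannot hold for all real values of x and y for which both sides are defined.
Squaring the right side gives x + 2√(xy) + y, not x + y.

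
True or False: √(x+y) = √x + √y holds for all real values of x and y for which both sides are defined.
Claim: √(x+y) = √x + √y.
Test a specific point where both sides are defined: x = 3, y = 3.
LHS = √(x+y) ≈ 2.4495
RHS = √x + √y ≈ 3.4641
Since 2.4495 ≠ 3.4641, the equation fails at this point, so it cannot hold for all real values of x and y for which both sides are defined.
Squaring the right side gives x + 2√(xy) + y, not x + y.

Conclusion: False.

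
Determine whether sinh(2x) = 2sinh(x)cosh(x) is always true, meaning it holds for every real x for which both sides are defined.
Claim: sinh(2x) = 2sinh(x)cosh(x).
Reasoning: 2sinh(x)cosh(x) = 2 · (e^x - e^-x)/2 · (e^x + e^-x)/2 = (e^(2x) - e^(-2x))/2 = sinh(2x).
So the two sides agree for every real x for which both sides are defined.

Conclusion: Yes, this is an identity.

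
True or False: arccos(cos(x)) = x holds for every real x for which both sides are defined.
Claim: arccos(cos(x)) = x.
Test a specific point where both sides are defined: x = -π/2.
LHS = arccos(cos(x)) ≈ 1.5708
RHS = x ≈ -1.5708
Since 1.5708 ≠ -1.5708, the equation fails at this point, so it cannot hold for every real x for which both sides are defined.
arccos only returns values in [0, π], so arccos(cos(x)) = x holds only for x in that interval, not for all real x.

Conclusion: False.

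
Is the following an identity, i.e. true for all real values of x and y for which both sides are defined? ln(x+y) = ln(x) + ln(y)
No, this is NOT an identity.

Claim: ln(x+y) = ln(x) + ln(y).
Test a specific point where both sides are defined: x = 5, y = 4.
LHS = ln(x+y) ≈ 2.1972
RHS = ln(x) + ln(y) ≈ 2.9957
Since 2.1972 ≠ 2.9957, the equation fails at this point, so it cannot hold for all real values of x and y for which both sides are defined.
ln(x) + ln(y) = ln(xy), not ln(x+y).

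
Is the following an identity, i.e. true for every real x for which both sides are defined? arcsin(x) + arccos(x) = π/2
Claim: arcsin(x) + arccos(x) = π/2.
Reasoning: Both sides are defined for -1 ≤ x ≤ 1. Let θ = arcsin(x), so sin θ = x and θ ∈ [-π/2, π/2]. Then cos(π/2 - θ) = sin θ = x and π/2 - θ ∈ [0, π], which is exactly the range of arccos, so arccos(x) = π/2 - θ. Adding: arcsin(x) + arccos(x) = θ + (π/2 - θ) = π/2.
So the two sides agree for every real x for which both sides are defined.

Conclusion: Yes, this is an identity.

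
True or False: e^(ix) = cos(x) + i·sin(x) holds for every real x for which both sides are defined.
True.

Claim: e^(ix) = cos(x) + i·sin(x).
Reasoning: Euler's formula. Expand e^(ix) = Σ (ix)^k / k!. Since i² = -1, the even-k terms are Σ (-1)^m x^(2m)/(2m)! = cos(x) and the odd-k terms are i · Σ (-1)^m x^(2m+1)/(2m+1)! = i·sin(x).
So the two sides agree for every real x for which both sides are defined.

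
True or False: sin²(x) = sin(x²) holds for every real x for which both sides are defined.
Claim: sin²(x) = sin(x²).
Test a specific point where both sides are defined: x = 3π/4.
LHS = sin²(x) ≈ 0.5000
RHS = sin(x²) ≈ -0.6680
Since 0.5000 ≠ -0.6680, the equation fails at this point, so it cannot hold for every real x for which both sides are defined.
sin²(x) means (sin x)², squaring the output; sin(x²) squares the input. These are different functions.

Conclusion: False.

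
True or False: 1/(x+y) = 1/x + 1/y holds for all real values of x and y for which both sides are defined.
False.

Claim: 1/(x+y) = 1/x + 1/y.
Test a specific point where both sides are defined: x = -2, y = -2.
LHS = 1/(x+y) ≈ -0.2500
RHS = 1/x + 1/y ≈ -1.0000
Since -0.2500 ≠ -1.0000, the equation fails at this point, so it cannot hold for all real values of x and y for which both sides are defined.
1/x + 1/y = (x+y)/(xy), which is not 1/(x+y).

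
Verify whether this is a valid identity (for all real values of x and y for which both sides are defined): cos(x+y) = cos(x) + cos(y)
No, this is NOT an identity.

Claim: cos(x+y) = cos(x) + cos(y).
Test a specific point where both sides are defined: x = 3π/4, y = π/4.
LHS = cos(x+y) ≈ -1.0000
RHS = cos(x) + cos(y) ≈ 0.0000
Since -1.0000 ≠ 0.0000, the equation fails at this point, so it cannot hold for all real values of x and y for which both sides are defined.
The correct expansion is cos(x+y) = cos(x)cos(y) - sin(x)sin(y); cosine is not additive.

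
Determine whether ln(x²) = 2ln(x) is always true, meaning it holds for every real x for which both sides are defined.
Yes, this is an identity.

Claim: ln(x²) = 2ln(x).
Reasoning: The right side requires x > 0. For x > 0, x² = (e^(ln x))² = e^(2ln x), so ln(x²) = 2ln(x). (For x < 0 the right side is undefined, so those values are outside the claim.)
So the two sides agree for every real x for which both sides are defined.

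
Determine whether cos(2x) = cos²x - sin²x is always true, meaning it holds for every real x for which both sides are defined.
Yes, this is an identity.

Claim: cos(2x) = cos²x - sin²x.
Reasoning: Put y = x in the addition formula cos(x+y) = cos(x)cos(y) - sin(x)sin(y): cos(2x) = cos²x - sin²x.
So the two sides agree for every real x for which both sides are defined.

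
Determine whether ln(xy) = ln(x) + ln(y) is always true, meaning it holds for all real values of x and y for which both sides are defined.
Claim: ln(xy) = ln(x) + ln(y).
Reasoning: Both sides are simultaneously defined only when x, y > 0. Write x = e^p, y = e^q (p = ln x, q = ln y). Then xy = e^p · e^q = e^(p+q), so ln(xy) = p + q = ln(x) + ln(y).
So the two sides agree for all real values of x and y for which both sides are defined.

Conclusion: Yes, this is an identity.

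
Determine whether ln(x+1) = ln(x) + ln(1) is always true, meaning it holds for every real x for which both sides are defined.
Claim: ln(x+1) = ln(x) + ln(1).
Test a specific point where both sides are defined: x = 3.
LHS = ln(x+1) ≈ 1.3863
RHS = ln(x) + ln(1) ≈ 1.0986
Since 1.3863 ≠ 1.0986, the equation fails at this point, so it cannot hold for every real x for which both sides are defined.
ln(1) = 0, so the right side is just ln(x), which differs from ln(x+1).

Conclusion: No, this is NOT an identity.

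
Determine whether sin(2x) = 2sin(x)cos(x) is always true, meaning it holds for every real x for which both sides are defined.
Claim: sin(2x) = 2sin(x)cos(x).
Reasoning: Put y = x in the addition formula sin(x+y) = sin(x)cos(y) + cos(x)sin(y): sin(2x) = sin(x)cos(x) + cos(x)sin(x) = 2sin(x)cos(x).
So the two sides agree for every real x for which both sides are defined.

Conclusion: Yes, this is an identity.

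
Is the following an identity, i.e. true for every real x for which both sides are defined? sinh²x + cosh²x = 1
No, this is NOT an identity.

Claim: sinh²x + cosh²x = 1.
Test a specific point where both sides are defined: x = 3/2.
LHS = sinh²x + cosh²x ≈ 10.0677
RHS = 1 ≈ 1.0000
Since 10.0677 ≠ 1.0000, the equation fails at this point, so it cannot hold for every real x for which both sides are defined.
The correct hyperbolic identity is cosh²x - sinh²x = 1 (a difference); the sum sinh²x + cosh²x equals cosh(2x).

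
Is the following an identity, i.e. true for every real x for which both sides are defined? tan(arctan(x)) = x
Claim: tan(arctan(x)) = x.
Reasoning: For every real x, arctan(x) is by definition the angle in (-π/2, π/2) whose tangent equals x. Taking the tangent of that angle returns x.
So the two sides agree for every real x for which both sides are defined.

Conclusion: Yes, this is an identity.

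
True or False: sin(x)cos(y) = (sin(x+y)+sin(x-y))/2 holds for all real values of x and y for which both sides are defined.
Claim: sin(x)cos(y) = (sin(x+y)+sin(x-y))/2.
Reasoning: sin(x+y) = sin(x)cos(y) + cos(x)sin(y) and sin(x-y) = sin(x)cos(y) - cos(x)sin(y). Adding, sin(x+y) + sin(x-y) = 2sin(x)cos(y); divide by 2.
So the two sides agree for all real values of x and y for which both sides are defined.

Conclusion: True.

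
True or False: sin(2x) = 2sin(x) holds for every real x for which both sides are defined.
Claim: sin(2x) = 2sin(x).
Test a specific point where both sides are defined: x = -π/2.
LHS = sin(2x) ≈ 0.0000
RHS = 2sin(x) ≈ -2.0000
Since 0.0000 ≠ -2.0000, the equation fails at this point, so it cannot hold for every real x for which both sides are defined.
The correct double-angle formula is sin(2x) = 2sin(x)cos(x).

Conclusion: False.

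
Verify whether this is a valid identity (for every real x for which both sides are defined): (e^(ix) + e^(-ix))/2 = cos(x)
Yes, this is an identity.

Claim: (e^(ix) + e^(-ix))/2 = cos(x).
Reasoning: By Euler's formula e^(ix) = cos(x) + i·sin(x) and e^(-ix) = cos(x) - i·sin(x). Adding cancels the sine terms: e^(ix) + e^(-ix) = 2cos(x); divide by 2.
So the two sides agree for every real x for which both sides are defined.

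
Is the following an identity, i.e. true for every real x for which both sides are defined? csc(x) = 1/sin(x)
Claim: csc(x) = 1/sin(x).
Reasoning: csc(x) is by definition the reciprocal of sin(x), wherever sin(x) ≠ 0.
So the two sides agree for every real x for which both sides are defined.

Conclusion: Yes, this is an identity.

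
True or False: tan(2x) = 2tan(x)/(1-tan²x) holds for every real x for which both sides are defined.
Claim: tan(2x) = 2tan(x)/(1-tan²x).
Reasoning: tan(2x) = sin(2x)/cos(2x) = 2sin(x)cos(x) / (cos²x - sin²x). Divide numerator and denominator by cos²x: 2tan(x) / (1 - tan²x).
So the two sides agree for every real x for which both sides are defined.

Conclusion: True.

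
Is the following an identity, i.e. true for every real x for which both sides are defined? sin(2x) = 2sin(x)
No, this is NOT an identity.

Claim: sin(2x) = 2sin(x).
Test a specific point where both sides are defined: x = 2π/3.
LHS = sin(2x) ≈ -0.8660
RHS = 2sin(x) ≈ 1.7321
Since -0.8660 ≠ 1.7321, the equation fails at this point, so it cannot hold for every real x for which both sides are defined.
The correct double-angle formula is sin(2x) = 2sin(x)cos(x).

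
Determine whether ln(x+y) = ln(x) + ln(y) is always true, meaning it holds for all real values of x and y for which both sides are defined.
No, this is NOT an identity.

Claim: ln(x+y) = ln(x) + ln(y).
Test a specific point where both sides are defined: x = 4, y = 3.
LHS = ln(x+y) ≈ 1.9459
RHS = ln(x) + ln(y) ≈ 2.4849
Since 1.9459 ≠ 2.4849, the equation fails at this point, so it cannot hold for all real values of x and y for which both sides are defined.
ln(x) + ln(y) = ln(xy), not ln(x+y).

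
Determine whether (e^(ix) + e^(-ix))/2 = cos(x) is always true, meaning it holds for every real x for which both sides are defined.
Yes, this is an identity.

Claim: (e^(ix) + e^(-ix))/2 = cos(x).
Reasoning: By Euler's formula e^(ix) = cos(x) + i·sin(x) and e^(-ix) = cos(x) - i·sin(x). Adding cancels the sine terms: e^(ix) + e^(-ix) = 2cos(x); divide by 2.
So the two sides agree for every real x for which both sides are defined.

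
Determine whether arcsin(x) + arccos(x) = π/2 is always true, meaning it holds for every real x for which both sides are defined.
Claim: arcsin(x) + arccos(x) = π/2.
Reasoning: Both sides are defined for -1 ≤ x ≤ 1. Let θ = arcsin(x), so sin θ = x and θ ∈ [-π/2, π/2]. Then cos(π/2 - θ) = sin θ = x and π/2 - θ ∈ [0, π], which is exactly the range of arccos, so arccos(x) = π/2 - θ. Adding: arcsin(x) + arccos(x) = θ + (π/2 - θ) = π/2.
So the two sides agree for every real x for which both sides are defined.

Conclusion: Yes, this is an identity.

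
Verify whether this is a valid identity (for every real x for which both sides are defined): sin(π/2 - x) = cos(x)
Claim: sin(π/2 - x) = cos(x).
Reasoning: Use sin(u - v) = sin(u)cos(v) - cos(u)sin(v) with u = π/2, v = x: sin(π/2)cos(x) - cos(π/2)sin(x) = 1·cos(x) - 0·sin(x) = cos(x).
So the two sides agree for every real x for which both sides are defined.

Conclusion: Yes, this is an identity.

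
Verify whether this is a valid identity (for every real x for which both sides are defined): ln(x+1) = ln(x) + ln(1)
Claim: ln(x+1) = ln(x) + ln(1).
Test a specific point where both sides are defined: x = 1/2.
LHS = ln(x+1) ≈ 0.4055
RHS = ln(x) + ln(1) ≈ -0.6931
Since 0.4055 ≠ -0.6931, the equation fails at this point, so it cannot hold for every real x for which both sides are defined.
ln(1) = 0, so the right side is just ln(x), which differs from ln(x+1).

Conclusion: No, this is NOT an identity.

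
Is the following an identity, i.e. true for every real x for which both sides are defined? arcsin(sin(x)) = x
Claim: arcsin(sin(x)) = x.
Test a specific point where both sides are defined: x = 2π/3.
LHS = arcsin(sin(x)) ≈ 1.0472
RHS = x ≈ 2.0944
Since 1.0472 ≠ 2.0944, the equation fails at this point, so it cannot hold for every real x for which both sides are defined.
arcsin only returns values in [-π/2, π/2], so arcsin(sin(x)) = x holds only for x in that interval, not for all real x.

Conclusion: No, this is NOT an identity.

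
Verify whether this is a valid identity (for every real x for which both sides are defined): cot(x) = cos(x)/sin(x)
Claim: cot(x) = cos(x)/sin(x).
Reasoning: cot(x) is defined as 1/tan(x) = 1/(sin(x)/cos(x)) = cos(x)/sin(x), wherever sin(x) ≠ 0.
So the two sides agree for every real x for which both sides are defined.

Conclusion: Yes, this is an identity.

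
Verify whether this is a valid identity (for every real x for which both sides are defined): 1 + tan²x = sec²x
Yes, this is an identity.

Claim: 1 + tan²x = sec²x.
Reasoning: Start from sin²x + cos²x = 1 and divide every term by cos²x (allowed wherever tan x and sec x are defined): tan²x + 1 = 1/cos²x = sec²x.
So the two sides agree for every real x for which both sides are defined.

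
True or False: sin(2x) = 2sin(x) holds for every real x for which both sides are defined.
Claim: sin(2x) = 2sin(x).
Test a specific point where both sides are defined: x = 2π/3.
LHS = sin(2x) ≈ -0.8660
RHS = 2sin(x) ≈ 1.7321
Since -0.8660 ≠ 1.7321, the equation fails at this point, so it cannot hold for every real x for which both sides are defined.
The correct double-angle formula is sin(2x) = 2sin(x)cos(x).

Conclusion: False.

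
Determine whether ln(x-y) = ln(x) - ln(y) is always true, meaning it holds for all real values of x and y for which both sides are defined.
Claim: ln(x-y) = ln(x) - ln(y).
Test a specific point where both sides are defined: x = 2, y = 1.
LHS = ln(x-y) ≈ 0.0000
RHS = ln(x) - ln(y) ≈ 0.6931
Since 0.0000 ≠ 0.6931, the equation fails at this point, so it cannot hold for all real values of x and y for which both sides are defined.
ln(x) - ln(y) = ln(x/y), not ln(x-y).

Conclusion: No, this is NOT an identity.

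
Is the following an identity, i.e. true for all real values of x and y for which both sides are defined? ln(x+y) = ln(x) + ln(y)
Claim: ln(x+y) = ln(x) + ln(y).
Test a specific point where both sides are defined: x = 2, y = 1/2.
LHS = ln(x+y) ≈ 0.9163
RHS = ln(x) + ln(y) ≈ 0.0000
Since 0.9163 ≠ 0.0000, the equation fails at this point, so it cannot hold for all real values of x and y for which both sides are defined.
ln(x) + ln(y) = ln(xy), not ln(x+y).

Conclusion: No, this is NOT an identity.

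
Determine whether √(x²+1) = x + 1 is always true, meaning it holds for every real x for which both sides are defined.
Claim: √(x²+1) = x + 1.
Test a specific point where both sides are defined: x = 2.
LHS = √(x²+1) ≈ 2.2361
RHS = x + 1 ≈ 3.0000
Since 2.2361 ≠ 3.0000, the equation fails at this point, so it cannot hold for every real x for which both sides are defined.
(x+1)² = x² + 2x + 1 ≠ x² + 1 unless x = 0.

Conclusion: No, this is NOT an identity.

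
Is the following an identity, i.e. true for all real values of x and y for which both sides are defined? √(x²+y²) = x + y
Claim: √(x²+y²) = x + y.
Test a specific point where both sides are defined: x = -3, y = 2.
LHS = √(x²+y²) ≈ 3.6056
RHS = x + y ≈ -1.0000
Since 3.6056 ≠ -1.0000, the equation fails at this point, so it cannot hold for all real values of x and y for which both sides are defined.
(x+y)² = x² + 2xy + y², not x² + y², so the square root does not split this way.

Conclusion: No, this is NOT an identity.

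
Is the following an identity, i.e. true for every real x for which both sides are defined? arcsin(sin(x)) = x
No, this is NOT an identity.

Claim: arcsin(sin(x)) = x.
Test a specific point where both sides are defined: x = π.
LHS = arcsin(sin(x)) ≈ 0.0000
RHS = x ≈ 3.1416
Since 0.0000 ≠ 3.1416, the equation fails at this point, so it cannot hold for every real x for which both sides are defined.
arcsin only returns values in [-π/2, π/2], so arcsin(sin(x)) = x holds only for x in that interval, not for all real x.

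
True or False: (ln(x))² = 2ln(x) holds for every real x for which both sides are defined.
Claim: (ln(x))² = 2ln(x).
Test a specific point where both sides are defined: x = 1/2.
LHS = (ln(x))² ≈ 0.4805
RHS = 2ln(x) ≈ -1.3863
Since 0.4805 ≠ -1.3863, the equation fails at this point, so it cannot hold for every real x for which both sides are defined.
2ln(x) equals ln(x²), which is not the same as (ln x)².

Conclusion: False.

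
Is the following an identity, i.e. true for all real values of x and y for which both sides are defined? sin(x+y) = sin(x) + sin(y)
Claim: sin(x+y) = sin(x) + sin(y).
Test a specific point where both sides are defined: x = 3π/4, y = π.
LHS = sin(x+y) ≈ -0.7071
RHS = sin(x) + sin(y) ≈ 0.7071
Since -0.7071 ≠ 0.7071, the equation fails at this point, so it cannot hold for all real values of x and y for which both sides are defined.
The correct expansion is sin(x+y) = sin(x)cos(y) + cos(x)sin(y); sine is not additive.

Conclusion: No, this is NOT an identity.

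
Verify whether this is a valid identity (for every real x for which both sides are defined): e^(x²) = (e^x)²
Claim: e^(x²) = (e^x)².
Test a specific point where both sides are defined: x = 3/2.
LHS = e^(x²) ≈ 9.4877
RHS = (e^x)² ≈ 20.0855
Since 9.4877 ≠ 20.0855, the equation fails at this point, so it cannot hold for every real x for which both sides are defined.
(e^x)² = e^(2x), and 2x ≠ x² in general.

Conclusion: No, this is NOT an identity.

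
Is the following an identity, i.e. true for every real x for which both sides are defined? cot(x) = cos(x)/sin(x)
Yes, this is an identity.

Claim: cot(x) = cos(x)/sin(x).
Reasoning: cot(x) is defined as 1/tan(x) = 1/(sin(x)/cos(x)) = cos(x)/sin(x), wherever sin(x) ≠ 0.
So the two sides agree for every real x for which both sides are defined.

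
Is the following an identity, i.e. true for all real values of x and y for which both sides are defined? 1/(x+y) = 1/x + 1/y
Claim: 1/(x+y) = 1/x + 1/y.
Test a specific point where both sides are defined: x = -2, y = 1/2.
LHS = 1/(x+y) ≈ -0.6667
RHS = 1/x + 1/y ≈ 1.5000
Since -0.6667 ≠ 1.5000, the equation fails at this point, so it cannot hold for all real values of x and y for which both sides are defined.
1/x + 1/y = (x+y)/(xy), which is not 1/(x+y).

Conclusion: No, this is NOT an identity.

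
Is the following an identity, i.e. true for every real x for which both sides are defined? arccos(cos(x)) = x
Claim: arccos(cos(x)) = x.
Test a specific point where both sides are defined: x = -π/3.
LHS = arccos(cos(x)) ≈ 1.0472
RHS = x ≈ -1.0472
Since 1.0472 ≠ -1.0472, the equation fails at this point, so it cannot hold for every real x for which both sides are defined.
arccos only returns values in [0, π], so arccos(cos(x)) = x holds only for x in that interval, not for all real x.

Conclusion: No, this is NOT an identity.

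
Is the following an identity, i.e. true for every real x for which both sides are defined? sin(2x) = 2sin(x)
Claim: sin(2x) = 2sin(x).
Test a specific point where both sides are defined: x = 2π/3.
LHS = sin(2x) ≈ -0.8660
RHS = 2sin(x) ≈ 1.7321
Since -0.8660 ≠ 1.7321, the equation fails at this point, so it cannot hold for every real x for which both sides are defined.
The correct double-angle formula is sin(2x) = 2sin(x)cos(x).

Conclusion: No, this is NOT an identity.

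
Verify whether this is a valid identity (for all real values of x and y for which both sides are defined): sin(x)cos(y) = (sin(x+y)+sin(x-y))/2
Claim: sin(x)cos(y) = (sin(x+y)+sin(x-y))/2.
Reasoning: sin(x+y) = sin(x)cos(y) + cos(x)sin(y) and sin(x-y) = sin(x)cos(y) - cos(x)sin(y). Adding, sin(x+y) + sin(x-y) = 2sin(x)cos(y); divide by 2.
So the two sides agree for all real values of x and y for which both sides are defined.

Conclusion: Yes, this is an identity.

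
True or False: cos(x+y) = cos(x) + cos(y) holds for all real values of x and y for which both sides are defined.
False.

Claim: cos(x+y) = cos(x) + cos(y).
Test a specific point where both sides are defined: x = 3π/4, y = π/4.
LHS = cos(x+y) ≈ -1.0000
RHS = cos(x) + cos(y) ≈ 0.0000
Since -1.0000 ≠ 0.0000, the equation fails at this point, so it cannot hold for all real values of x and y for which both sides are defined.
The correct expansion is cos(x+y) = cos(x)cos(y) - sin(x)sin(y); cosine is not additive.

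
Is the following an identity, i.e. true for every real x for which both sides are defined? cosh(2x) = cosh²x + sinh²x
Yes, this is an identity.

Claim: cosh(2x) = cosh²x + sinh²x.
Reasoning: cosh²x = (e^(2x) + 2 + e^(-2x))/4 and sinh²x = (e^(2x) - 2 + e^(-2x))/4. Adding gives (2e^(2x) + 2e^(-2x))/4 = (e^(2x) + e^(-2x))/2 = cosh(2x).
So the two sides agree for every real x for which both sides are defined.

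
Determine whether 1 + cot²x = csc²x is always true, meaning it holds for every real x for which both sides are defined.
Claim: 1 + cot²x = csc²x.
Reasoning: Start from sin²x + cos²x = 1 and divide every term by sin²x (allowed wherever cot x and csc x are defined): 1 + cot²x = 1/sin²x = csc²x.
So the two sides agree for every real x for which both sides are defined.

Conclusion: Yes, this is an identity.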